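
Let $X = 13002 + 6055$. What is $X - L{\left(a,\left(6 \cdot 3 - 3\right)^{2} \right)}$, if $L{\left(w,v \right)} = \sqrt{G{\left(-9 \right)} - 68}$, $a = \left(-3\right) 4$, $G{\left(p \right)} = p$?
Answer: $19057 - i \sqrt{77} \approx 19057.0 - 8.775 i$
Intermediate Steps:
$X = 19057$
$a = -12$
$L{\left(w,v \right)} = i \sqrt{77}$ ($L{\left(w,v \right)} = \sqrt{-9 - 68} = \sqrt{-77} = i \sqrt{77}$)
$X - L{\left(a,\left(6 \cdot 3 - 3\right)^{2} \right)} = 19057 - i \sqrt{77}$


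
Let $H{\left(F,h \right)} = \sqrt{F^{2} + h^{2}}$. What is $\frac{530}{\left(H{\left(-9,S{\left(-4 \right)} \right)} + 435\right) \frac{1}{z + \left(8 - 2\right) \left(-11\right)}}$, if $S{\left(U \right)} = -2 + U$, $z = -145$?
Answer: $- \frac{8107675}{31518} + \frac{55915 \sqrt{13}}{31518} \approx -250.84$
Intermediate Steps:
$\frac{530}{\left(H{\left(-9,S{\left(-4 \right)} \right)} + 435\right) \frac{1}{z + \left(8 - 2\right) \left(-11\right)}} = \frac{530}{\left(\sqrt{\left(-9\right)^{2} + \left(-2 - 4\right)^{2}} + 435\right) \frac{1}{-145 + \left(8 - 2\right) \left(-11\right)}} = \frac{530}{\left(\sqrt{81 + \left(-6\right)^{2}} + 435\right) \frac{1}{-145 + 6 \left(-11\right)}} = \frac{530}{\left(\sqrt{81 + 36} + 435\right) \frac{1}{-145 - 66}} = \frac{530}{\left(\sqrt{117} + 435\right) \frac{1}{-211}} = \frac{530}{\left(3 \sqrt{13} + 435\right) \left(- \frac{1}{211}\right)} = \frac{530}{\left(435 + 3 \sqrt{13}\right) \left(- \frac{1}{211}\right)} = \frac{530}{- \frac{435}{211} - \frac{3 \sqrt{13}}{211}}$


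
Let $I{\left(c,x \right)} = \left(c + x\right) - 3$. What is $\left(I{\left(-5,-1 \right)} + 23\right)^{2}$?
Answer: $196$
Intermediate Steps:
$I{\left(c,x \right)} = -3 + c + x$
$\left(I{\left(-5,-1 \right)} + 23\right)^{2} = \left(\left(-3 - 5 - 1\right) + 23\right)^{2} = \left(-9 + 23\right)^{2} = 14^{2} = 196$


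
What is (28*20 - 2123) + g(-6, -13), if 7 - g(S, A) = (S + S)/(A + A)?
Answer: -20234/13 ≈ -1556.5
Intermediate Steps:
g(S, A) = 7 - S/A (g(S, A) = 7 - (S + S)/(A + A) = 7 - 2*S/(2*A) = 7 - 2*S*1/(2*A) = 7 - S/A)
(28*20 - 2123) + g(-6, -13) = (28*20 - 2123) + (7 - 1*(-6)/(-13)) = (560 - 2123) + (7 - 1*(-6)*(-1/13)) = -1563 + (7 - 6/13) = -1563 + 85/13 = -20234/13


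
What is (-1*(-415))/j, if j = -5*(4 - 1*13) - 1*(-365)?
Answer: 83/82 ≈ 1.0122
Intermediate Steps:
j = 410 (j = -5*(4 - 13) + 365 = -5*(-9) + 365 = 45 + 365 = 410)
(-1*(-415))/j = -1*(-415)/410 = 415*(1/410) = 83/82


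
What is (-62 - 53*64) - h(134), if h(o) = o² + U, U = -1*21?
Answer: -21389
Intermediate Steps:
U = -21
h(o) = -21 + o² (h(o) = o² - 21 = -21 + o²)
(-62 - 53*64) - h(134) = (-62 - 53*64) - (-21 + 134²) = (-62 - 3392) - (-21 + 17956) = -3454 - 1*17935 = -3454 - 17935 = -21389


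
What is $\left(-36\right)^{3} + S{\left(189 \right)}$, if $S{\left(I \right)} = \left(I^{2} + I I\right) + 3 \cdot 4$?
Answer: $24798$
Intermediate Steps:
$S{\left(I \right)} = 12 + 2 I^{2}$ ($S{\left(I \right)} = \left(I^{2} + I^{2}\right) + 12 = 2 I^{2} + 12 = 12 + 2 I^{2}$)
$\left(-36\right)^{3} + S{\left(189 \right)} = \left(-36\right)^{3} + \left(12 + 2 \cdot 189^{2}\right) = -46656 + \left(12 + 2 \cdot 35721\right) = -46656 + \left(12 + 71442\right) = -46656 + 71454 = 24798$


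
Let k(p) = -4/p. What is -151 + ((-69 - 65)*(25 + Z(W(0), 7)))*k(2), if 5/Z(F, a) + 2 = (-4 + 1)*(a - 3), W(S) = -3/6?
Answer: 45173/7 ≈ 6453.3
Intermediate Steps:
W(S) = -½ (W(S) = -3*⅙ = -½)
Z(F, a) = 5/(7 - 3*a) (Z(F, a) = 5/(-2 + (-4 + 1)*(a - 3)) = 5/(-2 - 3*(-3 + a)) = 5/(-2 + (9 - 3*a)) = 5/(7 - 3*a))
-151 + ((-69 - 65)*(25 + Z(W(0), 7)))*k(2) = -151 + ((-69 - 65)*(25 - 5/(-7 + 3*7)))*(-4/2) = -151 + (-134*(25 - 5/(-7 + 21)))*(-4*½) = -151 - 134*(25 - 5/14)*(-2) = -151 - 134*345/14*(-2) = -151 - 23115/7*(-2) = -151 + 46230/7 = 45173/7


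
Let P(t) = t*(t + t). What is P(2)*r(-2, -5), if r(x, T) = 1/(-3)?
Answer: -8/3 ≈ -2.6667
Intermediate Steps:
r(x, T) = -⅓ (r(x, T) = 1*(-⅓) = -⅓)
P(t) = 2*t² (P(t) = t*(2*t) = 2*t²)
P(2)*r(-2, -5) = (2*2²)*(-⅓) = (2*4)*(-⅓) = 8*(-⅓) = -8/3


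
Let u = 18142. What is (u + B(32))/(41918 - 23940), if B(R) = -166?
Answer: 8988/8989 ≈ 0.99989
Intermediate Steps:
(u + B(32))/(41918 - 23940) = (18142 - 166)/(41918 - 23940) = 17976/17978 = 17976*(1/17978) = 8988/8989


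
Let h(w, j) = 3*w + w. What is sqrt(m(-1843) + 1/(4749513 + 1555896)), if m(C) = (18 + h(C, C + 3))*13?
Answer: I*sqrt(422329086488341417)/2101803 ≈ 309.2*I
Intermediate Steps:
h(w, j) = 4*w
m(C) = 234 + 52*C (m(C) = (18 + 4*C)*13 = 234 + 52*C)
sqrt(m(-1843) + 1/(4749513 + 1555896)) = sqrt((234 + 52*(-1843)) + 1/(4749513 + 1555896)) = sqrt((234 - 95836) + 1/6305409) = sqrt(-95602 + 1/6305409) = sqrt(-602809711217/6305409) = I*sqrt(422329086488341417)/2101803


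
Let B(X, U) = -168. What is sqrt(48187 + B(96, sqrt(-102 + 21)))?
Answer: sqrt(48019) ≈ 219.13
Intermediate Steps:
sqrt(48187 + B(96, sqrt(-102 + 21))) = sqrt(48187 - 168) = sqrt(48019)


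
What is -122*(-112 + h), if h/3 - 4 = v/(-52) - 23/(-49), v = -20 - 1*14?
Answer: 7509527/637 ≈ 11789.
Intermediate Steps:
v = -34 (v = -20 - 14 = -34)
h = 19581/1274 (h = 12 + 3*(-34/(-52) - 23/(-49)) = 12 + 3*(-34*(-1/52) - 23*(-1/49)) = 12 + 3*(17/26 + 23/49) = 12 + 3*(1431/1274) = 12 + 4293/1274 = 19581/1274 ≈ 15.370)
-122*(-112 + h) = -122*(-112 + 19581/1274) = -122*(-123107/1274) = 7509527/637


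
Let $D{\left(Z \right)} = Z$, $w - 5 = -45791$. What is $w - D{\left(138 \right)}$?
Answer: $-45924$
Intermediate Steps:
$w = -45786$ ($w = 5 - 45791 = -45786$)
$w - D{\left(138 \right)} = -45786 - 138 = -45924$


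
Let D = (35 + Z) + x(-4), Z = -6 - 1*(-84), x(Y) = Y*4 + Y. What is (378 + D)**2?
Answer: 221841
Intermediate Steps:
x(Y) = 5*Y (x(Y) = 4*Y + Y = 5*Y)
Z = 78 (Z = -6 + 84 = 78)
D = 93 (D = (35 + 78) + 5*(-4) = 113 - 20 = 93)
(378 + D)**2 = (378 + 93)**2 = 471**2 = 221841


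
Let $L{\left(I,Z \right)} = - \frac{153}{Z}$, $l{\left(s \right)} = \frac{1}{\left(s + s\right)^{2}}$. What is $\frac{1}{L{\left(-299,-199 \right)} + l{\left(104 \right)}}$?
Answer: $\frac{8609536}{6619591} \approx 1.3006$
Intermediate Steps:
$l{\left(s \right)} = \frac{1}{4 s^{2}}$ ($l{\left(s \right)} = \frac{1}{\left(2 s\right)^{2}} = \frac{1}{4 s^{2}}$)
$\frac{1}{L{\left(-299,-199 \right)} + l{\left(104 \right)}} = \frac{1}{- \frac{153}{-199} + \frac{1}{4 \cdot 10816}} = \frac{1}{\left(-153\right) \left(- \frac{1}{199}\right) + \frac{1}{4} \cdot \frac{1}{10816}} = \frac{1}{\frac{153}{199} + \frac{1}{43264}} = \frac{1}{\frac{6619591}{8609536}} = \frac{8609536}{6619591}$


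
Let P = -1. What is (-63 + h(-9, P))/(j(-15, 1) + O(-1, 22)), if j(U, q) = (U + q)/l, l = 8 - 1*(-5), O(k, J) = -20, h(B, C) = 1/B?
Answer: 3692/1233 ≈ 2.9943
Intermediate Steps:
l = 13 (l = 8 + 5 = 13)
j(U, q) = U/13 + q/13 (j(U, q) = (U + q)/13 = (U + q)*(1/13) = U/13 + q/13)
(-63 + h(-9, P))/(j(-15, 1) + O(-1, 22)) = (-63 + 1/(-9))/(((1/13)*(-15) + (1/13)*1) - 20) = (-63 - ⅑)/((-15/13 + 1/13) - 20) = -568/(9*(-14/13 - 20)) = -568/(9*(-274/13)) = -568/9*(-13/274) = 3692/1233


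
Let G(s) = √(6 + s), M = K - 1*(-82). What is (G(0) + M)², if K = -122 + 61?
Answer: (21 + √6)² ≈ 549.88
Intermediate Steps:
K = -61
M = 21 (M = -61 - 1*(-82) = -61 + 82 = 21)
(G(0) + M)² = (√(6 + 0) + 21)² = (√6 + 21)² = (21 + √6)²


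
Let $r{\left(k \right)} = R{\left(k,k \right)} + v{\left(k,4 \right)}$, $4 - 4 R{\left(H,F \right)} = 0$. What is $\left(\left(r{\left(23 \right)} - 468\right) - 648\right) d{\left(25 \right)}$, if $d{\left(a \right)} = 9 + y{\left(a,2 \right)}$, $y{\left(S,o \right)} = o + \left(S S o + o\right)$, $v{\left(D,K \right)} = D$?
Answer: $-1379196$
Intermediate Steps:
$R{\left(H,F \right)} = 1$ ($R{\left(H,F \right)} = 1 - 0 = 1 + 0 = 1$)
$y{\left(S,o \right)} = 2 o + o S^{2}$ ($y{\left(S,o \right)} = o + \left(S^{2} o + o\right) = o + \left(o S^{2} + o\right) = o + \left(o + o S^{2}\right) = 2 o + o S^{2}$)
$r{\left(k \right)} = 1 + k$
$d{\left(a \right)} = 13 + 2 a^{2}$ ($d{\left(a \right)} = 9 + 2 \left(2 + a^{2}\right) = 9 + \left(4 + 2 a^{2}\right) = 13 + 2 a^{2}$)
$\left(\left(r{\left(23 \right)} - 468\right) - 648\right) d{\left(25 \right)} = \left(\left(\left(1 + 23\right) - 468\right) - 648\right) \left(13 + 2 \cdot 25^{2}\right) = \left(\left(24 - 468\right) - 648\right) \left(13 + 2 \cdot 625\right) = \left(-444 - 648\right) \left(13 + 1250\right) = \left(-1092\right) 1263 = -1379196$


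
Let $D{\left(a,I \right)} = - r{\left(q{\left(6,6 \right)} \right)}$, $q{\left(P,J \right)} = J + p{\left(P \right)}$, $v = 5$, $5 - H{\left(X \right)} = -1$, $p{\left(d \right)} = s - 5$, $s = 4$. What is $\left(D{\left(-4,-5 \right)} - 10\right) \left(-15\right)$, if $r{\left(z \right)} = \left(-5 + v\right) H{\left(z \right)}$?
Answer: $150$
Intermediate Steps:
$p{\left(d \right)} = -1$ ($p{\left(d \right)} = 4 - 5 = -1$)
$H{\left(X \right)} = 6$ ($H{\left(X \right)} = 5 - -1 = 5 + 1 = 6$)
$q{\left(P,J \right)} = -1 + J$ ($q{\left(P,J \right)} = J - 1 = -1 + J$)
$r{\left(z \right)} = 0$ ($r{\left(z \right)} = \left(-5 + 5\right) 6 = 0 \cdot 6 = 0$)
$D{\left(a,I \right)} = 0$ ($D{\left(a,I \right)} = \left(-1\right) 0 = 0$)
$\left(D{\left(-4,-5 \right)} - 10\right) \left(-15\right) = \left(0 - 10\right) \left(-15\right) = \left(-10\right) \left(-15\right) = 150$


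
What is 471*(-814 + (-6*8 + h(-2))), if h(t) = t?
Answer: -406944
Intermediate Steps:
471*(-814 + (-6*8 + h(-2))) = 471*(-814 + (-6*8 - 2)) = 471*(-814 + (-48 - 2)) = 471*(-814 - 50) = 471*(-864) = -406944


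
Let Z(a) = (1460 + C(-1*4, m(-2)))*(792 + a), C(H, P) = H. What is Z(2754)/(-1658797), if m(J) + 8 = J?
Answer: -737568/236971 ≈ -3.1125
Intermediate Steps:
m(J) = -8 + J
Z(a) = 1153152 + 1456*a (Z(a) = (1460 - 1*4)*(792 + a) = (1460 - 4)*(792 + a) = 1456*(792 + a) = 1153152 + 1456*a)
Z(2754)/(-1658797) = (1153152 + 1456*2754)/(-1658797) = (1153152 + 4009824)*(-1/1658797) = 5162976*(-1/1658797) = -737568/236971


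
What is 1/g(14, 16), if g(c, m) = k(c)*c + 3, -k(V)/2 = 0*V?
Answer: ⅓ ≈ 0.33333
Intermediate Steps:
k(V) = 0 (k(V) = -0*V = -2*0 = 0)
g(c, m) = 3 (g(c, m) = 0*c + 3 = 0 + 3 = 3)
1/g(14, 16) = 1/3 = ⅓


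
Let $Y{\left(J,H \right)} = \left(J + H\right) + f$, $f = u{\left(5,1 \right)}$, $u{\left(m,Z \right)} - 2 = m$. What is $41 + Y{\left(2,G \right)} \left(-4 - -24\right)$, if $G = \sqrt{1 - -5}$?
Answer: $221 + 20 \sqrt{6} \approx 269.99$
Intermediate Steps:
$G = \sqrt{6}$ ($G = \sqrt{1 + 5} = \sqrt{6} \approx 2.4495$)
$u{\left(m,Z \right)} = 2 + m$
$f = 7$ ($f = 2 + 5 = 7$)
$Y{\left(J,H \right)} = 7 + H + J$ ($Y{\left(J,H \right)} = \left(J + H\right) + 7 = \left(H + J\right) + 7 = 7 + H + J$)
$41 + Y{\left(2,G \right)} \left(-4 - -24\right) = 41 + \left(7 + \sqrt{6} + 2\right) \left(-4 - -24\right) = 41 + \left(9 + \sqrt{6}\right) \left(-4 + 24\right) = 41 + \left(9 + \sqrt{6}\right) 20 = 41 + \left(180 + 20 \sqrt{6}\right) = 221 + 20 \sqrt{6}$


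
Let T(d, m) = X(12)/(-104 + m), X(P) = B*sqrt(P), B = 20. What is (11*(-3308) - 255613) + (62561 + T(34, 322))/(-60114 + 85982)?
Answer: -7553419307/25868 + 5*sqrt(3)/704903 ≈ -2.9200e+5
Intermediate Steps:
X(P) = 20*sqrt(P)
T(d, m) = 40*sqrt(3)/(-104 + m) (T(d, m) = (20*sqrt(12))/(-104 + m) = (20*(2*sqrt(3)))/(-104 + m) = (40*sqrt(3))/(-104 + m) = 40*sqrt(3)/(-104 + m))
(11*(-3308) - 255613) + (62561 + T(34, 322))/(-60114 + 85982) = (11*(-3308) - 255613) + (62561 + 40*sqrt(3)/(-104 + 322))/(-60114 + 85982) = (-36388 - 255613) + (62561 + 40*sqrt(3)/218)/25868 = -292001 + (62561 + 40*sqrt(3)*(1/218))*(1/25868) = -292001 + (62561 + 20*sqrt(3)/109)*(1/25868) = -292001 + (62561/25868 + 5*sqrt(3)/704903) = -7553419307/25868 + 5*sqrt(3)/704903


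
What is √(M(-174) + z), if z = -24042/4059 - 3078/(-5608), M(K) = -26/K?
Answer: I*√15811075754838573/55010274 ≈ 2.2858*I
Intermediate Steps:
z = -20388989/3793812 (z = -24042*1/4059 - 3078*(-1/5608) = -8014/1353 + 1539/2804 = -20388989/3793812 ≈ -5.3743)
√(M(-174) + z) = √(-26/(-174) - 20388989/3793812) = √(-26*(-1/174) - 20388989/3793812) = √(13/87 - 20388989/3793812) = √(-574840829/110020548) = I*√15811075754838573/55010274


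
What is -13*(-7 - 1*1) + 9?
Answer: 113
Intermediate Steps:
-13*(-7 - 1*1) + 9 = -13*(-7 - 1) + 9 = -13*(-8) + 9 = 104 + 9 = 113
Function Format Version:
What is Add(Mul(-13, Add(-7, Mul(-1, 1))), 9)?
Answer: 113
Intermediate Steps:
Add(Mul(-13, Add(-7, Mul(-1, 1))), 9) = Add(Mul(-13, Add(-7, -1)), 9) = Add(Mul(-13, -8), 9) = Add(104, 9) = 113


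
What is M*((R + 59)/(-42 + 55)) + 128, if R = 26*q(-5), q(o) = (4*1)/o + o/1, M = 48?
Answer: -13712/65 ≈ -210.95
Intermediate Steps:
q(o) = o + 4/o (q(o) = 4/o + o*1 = 4/o + o = o + 4/o)
R = -754/5 (R = 26*(-5 + 4/(-5)) = 26*(-5 + 4*(-⅕)) = 26*(-5 - ⅘) = 26*(-29/5) = -754/5 ≈ -150.80)
M*((R + 59)/(-42 + 55)) + 128 = 48*((-754/5 + 59)/(-42 + 55)) + 128 = 48*(-459/5/13) + 128 = 48*(-459/5*1/13) + 128 = 48*(-459/65) + 128 = -22032/65 + 128 = -13712/65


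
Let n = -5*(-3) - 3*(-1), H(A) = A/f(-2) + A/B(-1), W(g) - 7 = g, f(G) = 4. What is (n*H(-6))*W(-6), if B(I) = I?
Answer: 81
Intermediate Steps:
W(g) = 7 + g
H(A) = -3*A/4 (H(A) = A/4 + A/(-1) = A*(¼) + A*(-1) = A/4 - A = -3*A/4)
n = 18 (n = 15 + 3 = 18)
(n*H(-6))*W(-6) = (18*(-¾*(-6)))*(7 - 6) = (18*(9/2))*1 = 81*1 = 81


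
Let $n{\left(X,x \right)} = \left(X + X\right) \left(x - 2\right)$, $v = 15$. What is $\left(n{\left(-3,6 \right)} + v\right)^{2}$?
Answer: $81$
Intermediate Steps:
$n{\left(X,x \right)} = 2 X \left(-2 + x\right)$
$\left(n{\left(-3,6 \right)} + v\right)^{2} = \left(2 \left(-3\right) \left(-2 + 6\right) + 15\right)^{2} = \left(2 \left(-3\right) 4 + 15\right)^{2} = \left(-24 + 15\right)^{2} = \left(-9\right)^{2} = 81$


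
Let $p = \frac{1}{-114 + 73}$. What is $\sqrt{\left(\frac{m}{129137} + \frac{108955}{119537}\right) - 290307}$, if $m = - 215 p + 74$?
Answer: $\frac{i \sqrt{961046888544571646088650695}}{57536602939} \approx 538.8 i$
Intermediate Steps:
$p = - \frac{1}{41}$ ($p = \frac{1}{-41} = - \frac{1}{41} \approx -0.02439$)
$m = \frac{3249}{41}$ ($m = \left(-215\right) \left(- \frac{1}{41}\right) + 74 = \frac{215}{41} + 74 = \frac{3249}{41} \approx 79.244$)
$\sqrt{\left(\frac{m}{129137} + \frac{108955}{119537}\right) - 290307} = \sqrt{\left(\frac{3249}{41 \cdot 129137} + \frac{108955}{119537}\right) - 290307} = \sqrt{\left(\frac{3249}{41} \cdot \frac{1}{129137} + 108955 \cdot \frac{1}{119537}\right) - 290307} = \sqrt{\left(\frac{3249}{5294617} + \frac{9905}{10867}\right) - 290307} = \sqrt{\frac{52478488268}{57536602939} - 290307} = \sqrt{- \frac{16703226110924005}{57536602939}} = \frac{i \sqrt{961046888544571646088650695}}{57536602939}$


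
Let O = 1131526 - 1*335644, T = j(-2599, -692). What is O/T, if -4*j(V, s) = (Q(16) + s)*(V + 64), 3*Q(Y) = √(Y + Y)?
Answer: -413062758/227608355 - 795882*√2/227608355 ≈ -1.8197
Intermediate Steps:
Q(Y) = √2*√Y/3 (Q(Y) = √(Y + Y)/3 = √(2*Y)/3 = (√2*√Y)/3 = √2*√Y/3)
j(V, s) = -(64 + V)*(s + 4*√2/3)/4 (j(V, s) = -(√2*√16/3 + s)*(V + 64)/4 = -((⅓)*√2*4 + s)*(64 + V)/4 = -(4*√2/3 + s)*(64 + V)/4 = -(s + 4*√2/3)*(64 + V)/4 = -(64 + V)*(s + 4*√2/3)/4)
T = -438555 + 845*√2 (T = -16*(-692) - 64*√2/3 - ⅓*(-2599)*√2 - ¼*(-2599)*(-692) = 11072 - 64*√2/3 + 2599*√2/3 - 449627 = -438555 + 845*√2 ≈ -4.3736e+5)
O = 795882 (O = 1131526 - 335644 = 795882)
O/T = 795882/(-438555 + 845*√2)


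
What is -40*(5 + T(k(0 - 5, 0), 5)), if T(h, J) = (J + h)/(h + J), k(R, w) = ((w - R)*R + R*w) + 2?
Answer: -240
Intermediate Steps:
k(R, w) = 2 + R*w + R*(w - R) (k(R, w) = (R*(w - R) + R*w) + 2 = (R*w + R*(w - R)) + 2 = 2 + R*w + R*(w - R))
T(h, J) = 1 (T(h, J) = (J + h)/(J + h) = 1)
-40*(5 + T(k(0 - 5, 0), 5)) = -40*(5 + 1) = -40*6 = -240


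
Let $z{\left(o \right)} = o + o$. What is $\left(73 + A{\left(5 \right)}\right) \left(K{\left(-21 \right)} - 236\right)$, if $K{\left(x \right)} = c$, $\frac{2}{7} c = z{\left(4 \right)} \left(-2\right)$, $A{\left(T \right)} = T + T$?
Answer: $-24236$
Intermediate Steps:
$A{\left(T \right)} = 2 T$
$z{\left(o \right)} = 2 o$
$c = -56$ ($c = \frac{7 \cdot 2 \cdot 4 \left(-2\right)}{2} = \frac{7 \cdot 8 \left(-2\right)}{2} = \frac{7}{2} \left(-16\right) = -56$)
$K{\left(x \right)} = -56$
$\left(73 + A{\left(5 \right)}\right) \left(K{\left(-21 \right)} - 236\right) = \left(73 + 2 \cdot 5\right) \left(-56 - 236\right) = \left(73 + 10\right) \left(-292\right) = 83 \left(-292\right) = -24236$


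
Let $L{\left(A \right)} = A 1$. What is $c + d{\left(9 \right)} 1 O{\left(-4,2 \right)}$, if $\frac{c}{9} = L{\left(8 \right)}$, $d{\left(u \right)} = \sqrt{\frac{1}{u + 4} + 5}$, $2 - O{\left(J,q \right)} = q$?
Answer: $72$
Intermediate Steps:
$O{\left(J,q \right)} = 2 - q$
$L{\left(A \right)} = A$
$d{\left(u \right)} = \sqrt{5 + \frac{1}{4 + u}}$ ($d{\left(u \right)} = \sqrt{\frac{1}{4 + u} + 5} = \sqrt{5 + \frac{1}{4 + u}}$)
$c = 72$ ($c = 9 \cdot 8 = 72$)
$c + d{\left(9 \right)} 1 O{\left(-4,2 \right)} = 72 + \sqrt{\frac{21 + 5 \cdot 9}{4 + 9}} \cdot 1 \left(2 - 2\right) = 72 + \sqrt{\frac{21 + 45}{13}} \cdot 1 \left(2 - 2\right) = 72 + \sqrt{\frac{1}{13} \cdot 66} \cdot 1 \cdot 0 = 72 + \sqrt{\frac{66}{13}} \cdot 0 = 72 + \frac{\sqrt{858}}{13} \cdot 0 = 72 + 0 = 72$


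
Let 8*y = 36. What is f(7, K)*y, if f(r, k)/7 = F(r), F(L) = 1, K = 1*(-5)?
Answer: 63/2 ≈ 31.500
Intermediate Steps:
y = 9/2 (y = (1/8)*36 = 9/2 ≈ 4.5000)
K = -5
f(r, k) = 7 (f(r, k) = 7*1 = 7)
f(7, K)*y = 7*(9/2) = 63/2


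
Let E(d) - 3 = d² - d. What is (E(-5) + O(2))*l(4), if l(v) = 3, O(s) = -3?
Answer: 90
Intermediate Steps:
E(d) = 3 + d² - d (E(d) = 3 + (d² - d) = 3 + d² - d)
(E(-5) + O(2))*l(4) = ((3 + (-5)² - 1*(-5)) - 3)*3 = ((3 + 25 + 5) - 3)*3 = (33 - 3)*3 = 30*3 = 90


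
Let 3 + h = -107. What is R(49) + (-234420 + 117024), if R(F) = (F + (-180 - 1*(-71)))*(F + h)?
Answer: -113736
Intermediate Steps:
h = -110 (h = -3 - 107 = -110)
R(F) = (-110 + F)*(-109 + F) (R(F) = (F + (-180 - 1*(-71)))*(F - 110) = (F + (-180 + 71))*(-110 + F) = (F - 109)*(-110 + F) = (-109 + F)*(-110 + F) = (-110 + F)*(-109 + F))
R(49) + (-234420 + 117024) = (11990 + 49**2 - 219*49) + (-234420 + 117024) = (11990 + 2401 - 10731) - 117396 = 3660 - 117396 = -113736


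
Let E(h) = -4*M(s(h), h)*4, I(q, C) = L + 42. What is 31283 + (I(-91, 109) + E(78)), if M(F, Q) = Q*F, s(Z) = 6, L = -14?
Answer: 23823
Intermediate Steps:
I(q, C) = 28 (I(q, C) = -14 + 42 = 28)
M(F, Q) = F*Q
E(h) = -96*h (E(h) = -24*h*4 = -96*h)
31283 + (I(-91, 109) + E(78)) = 31283 + (28 - 96*78) = 31283 + (28 - 7488) = 31283 - 7460 = 23823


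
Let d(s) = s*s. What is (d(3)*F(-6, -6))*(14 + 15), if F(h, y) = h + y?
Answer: -3132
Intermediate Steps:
d(s) = s²
(d(3)*F(-6, -6))*(14 + 15) = (3²*(-6 - 6))*(14 + 15) = (9*(-12))*29 = -108*29 = -3132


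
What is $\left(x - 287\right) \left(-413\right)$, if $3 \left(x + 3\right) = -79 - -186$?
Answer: $\frac{315119}{3} \approx 1.0504 \cdot 10^{5}$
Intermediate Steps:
$x = \frac{98}{3}$ ($x = -3 + \frac{-79 - -186}{3} = -3 + \frac{-79 + 186}{3} = -3 + \frac{1}{3} \cdot 107 = -3 + \frac{107}{3} = \frac{98}{3} \approx 32.667$)
$\left(x - 287\right) \left(-413\right) = \left(\frac{98}{3} - 287\right) \left(-413\right) = \left(- \frac{763}{3}\right) \left(-413\right) = \frac{315119}{3}$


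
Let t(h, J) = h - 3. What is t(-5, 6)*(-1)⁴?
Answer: -8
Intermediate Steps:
t(h, J) = -3 + h
t(-5, 6)*(-1)⁴ = (-3 - 5)*(-1)⁴ = -8*1 = -8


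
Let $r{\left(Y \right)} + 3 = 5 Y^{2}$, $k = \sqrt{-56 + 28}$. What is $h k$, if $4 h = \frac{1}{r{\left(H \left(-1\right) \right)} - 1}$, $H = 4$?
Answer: $\frac{i \sqrt{7}}{152} \approx 0.017406 i$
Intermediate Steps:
$k = 2 i \sqrt{7}$ ($k = \sqrt{-28} = 2 i \sqrt{7} \approx 5.2915 i$)
$r{\left(Y \right)} = -3 + 5 Y^{2}$
$h = \frac{1}{304}$ ($h = \frac{1}{4 \left(\left(-3 + 5 \left(4 \left(-1\right)\right)^{2}\right) - 1\right)} = \frac{1}{4 \left(\left(-3 + 5 \left(-4\right)^{2}\right) - 1\right)} = \frac{1}{4 \left(\left(-3 + 5 \cdot 16\right) - 1\right)} = \frac{1}{4 \left(\left(-3 + 80\right) - 1\right)} = \frac{1}{4 \left(77 - 1\right)} = \frac{1}{4 \cdot 76} = \frac{1}{4} \cdot \frac{1}{76} = \frac{1}{304} \approx 0.0032895$)
$h k = \frac{2 i \sqrt{7}}{304} = \frac{i \sqrt{7}}{152}$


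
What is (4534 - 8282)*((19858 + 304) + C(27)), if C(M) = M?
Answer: -75668372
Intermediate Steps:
(4534 - 8282)*((19858 + 304) + C(27)) = (4534 - 8282)*((19858 + 304) + 27) = -3748*(20162 + 27) = -3748*20189 = -75668372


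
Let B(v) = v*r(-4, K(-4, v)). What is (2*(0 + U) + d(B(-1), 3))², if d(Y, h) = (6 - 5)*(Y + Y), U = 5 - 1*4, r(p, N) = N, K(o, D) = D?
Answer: 16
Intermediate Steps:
U = 1 (U = 5 - 4 = 1)
B(v) = v² (B(v) = v*v = v²)
d(Y, h) = 2*Y (d(Y, h) = 1*(2*Y) = 2*Y)
(2*(0 + U) + d(B(-1), 3))² = (2*(0 + 1) + 2*(-1)²)² = (2*1 + 2*1)² = (2 + 2)² = 4² = 16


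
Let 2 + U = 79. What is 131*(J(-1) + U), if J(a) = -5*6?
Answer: 6157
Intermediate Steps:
J(a) = -30
U = 77 (U = -2 + 79 = 77)
131*(J(-1) + U) = 131*(-30 + 77) = 131*47 = 6157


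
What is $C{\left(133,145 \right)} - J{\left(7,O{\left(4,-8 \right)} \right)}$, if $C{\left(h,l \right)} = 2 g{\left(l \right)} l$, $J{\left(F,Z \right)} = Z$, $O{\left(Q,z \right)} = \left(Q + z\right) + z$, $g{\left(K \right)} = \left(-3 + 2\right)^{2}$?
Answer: $302$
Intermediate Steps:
$g{\left(K \right)} = 1$ ($g{\left(K \right)} = \left(-1\right)^{2} = 1$)
$O{\left(Q,z \right)} = Q + 2 z$
$C{\left(h,l \right)} = 2 l$ ($C{\left(h,l \right)} = 2 \cdot 1 l = 2 l$)
$C{\left(133,145 \right)} - J{\left(7,O{\left(4,-8 \right)} \right)} = 2 \cdot 145 - \left(4 + 2 \left(-8\right)\right) = 290 - \left(4 - 16\right) = 290 - -12 = 290 + 12 = 302$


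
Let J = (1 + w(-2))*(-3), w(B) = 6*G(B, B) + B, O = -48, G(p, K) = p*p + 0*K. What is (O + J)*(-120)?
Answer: 14040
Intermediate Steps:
G(p, K) = p**2 (G(p, K) = p**2 + 0 = p**2)
w(B) = B + 6*B**2 (w(B) = 6*B**2 + B = B + 6*B**2)
J = -69 (J = (1 - 2*(1 + 6*(-2)))*(-3) = (1 - 2*(1 - 12))*(-3) = (1 - 2*(-11))*(-3) = (1 + 22)*(-3) = 23*(-3) = -69)
(O + J)*(-120) = (-48 - 69)*(-120) = -117*(-120) = 14040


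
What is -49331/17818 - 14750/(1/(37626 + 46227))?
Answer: -22037868170831/17818 ≈ -1.2368e+9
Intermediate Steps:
-49331/17818 - 14750/(1/(37626 + 46227)) = -49331*1/17818 - 14750/(1/83853) = -49331/17818 - 14750/1/83853 = -49331/17818 - 14750*83853 = -49331/17818 - 1236831750 = -22037868170831/17818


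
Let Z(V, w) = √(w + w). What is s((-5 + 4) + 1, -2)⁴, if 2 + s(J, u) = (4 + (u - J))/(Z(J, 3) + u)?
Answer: 36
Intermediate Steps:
Z(V, w) = √2*√w (Z(V, w) = √(2*w) = √2*√w)
s(J, u) = -2 + (4 + u - J)/(u + √6) (s(J, u) = -2 + (4 + (u - J))/(√2*√3 + u) = -2 + (4 + u - J)/(√6 + u) = -2 + (4 + u - J)/(u + √6))
s((-5 + 4) + 1, -2)⁴ = ((4 - ((-5 + 4) + 1) - 1*(-2) - 2*√6)/(-2 + √6))⁴ = ((4 - (-1 + 1) + 2 - 2*√6)/(-2 + √6))⁴ = ((4 - 1*0 + 2 - 2*√6)/(-2 + √6))⁴ = ((4 + 0 + 2 - 2*√6)/(-2 + √6))⁴ = ((6 - 2*√6)/(-2 + √6))⁴ = (6 - 2*√6)⁴/(-2 + √6)⁴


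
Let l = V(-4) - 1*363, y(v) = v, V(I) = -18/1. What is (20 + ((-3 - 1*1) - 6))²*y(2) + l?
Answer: -181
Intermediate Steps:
V(I) = -18 (V(I) = -18*1 = -18)
l = -381 (l = -18 - 1*363 = -18 - 363 = -381)
(20 + ((-3 - 1*1) - 6))²*y(2) + l = (20 + ((-3 - 1*1) - 6))²*2 - 381 = (20 + ((-3 - 1) - 6))²*2 - 381 = (20 + (-4 - 6))²*2 - 381 = (20 - 10)²*2 - 381 = 10²*2 - 381 = 100*2 - 381 = 200 - 381 = -181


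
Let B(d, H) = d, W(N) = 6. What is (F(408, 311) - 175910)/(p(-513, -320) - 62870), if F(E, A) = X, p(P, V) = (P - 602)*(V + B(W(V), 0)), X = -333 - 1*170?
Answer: -176413/287240 ≈ -0.61417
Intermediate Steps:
X = -503 (X = -333 - 170 = -503)
p(P, V) = (-602 + P)*(6 + V) (p(P, V) = (P - 602)*(V + 6) = (-602 + P)*(6 + V))
F(E, A) = -503
(F(408, 311) - 175910)/(p(-513, -320) - 62870) = (-503 - 175910)/((-3612 - 602*(-320) + 6*(-513) - 513*(-320)) - 62870) = -176413/((-3612 + 192640 - 3078 + 164160) - 62870) = -176413/(350110 - 62870) = -176413/287240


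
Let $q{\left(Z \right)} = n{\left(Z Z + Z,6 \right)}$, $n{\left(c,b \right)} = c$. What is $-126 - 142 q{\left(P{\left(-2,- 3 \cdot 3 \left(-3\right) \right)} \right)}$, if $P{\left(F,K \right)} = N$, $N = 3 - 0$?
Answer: $-1830$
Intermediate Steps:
$N = 3$ ($N = 3 + 0 = 3$)
$P{\left(F,K \right)} = 3$
$q{\left(Z \right)} = Z + Z^{2}$ ($q{\left(Z \right)} = Z Z + Z = Z^{2} + Z = Z + Z^{2}$)
$-126 - 142 q{\left(P{\left(-2,- 3 \cdot 3 \left(-3\right) \right)} \right)} = -126 - 142 \cdot 3 \left(1 + 3\right) = -126 - 142 \cdot 3 \cdot 4 = -126 - 1704 = -1830$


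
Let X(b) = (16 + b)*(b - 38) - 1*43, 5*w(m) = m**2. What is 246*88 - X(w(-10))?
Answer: 22339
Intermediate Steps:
w(m) = m**2/5
X(b) = -43 + (-38 + b)*(16 + b) (X(b) = (16 + b)*(-38 + b) - 43 = (-38 + b)*(16 + b) - 43 = -43 + (-38 + b)*(16 + b))
246*88 - X(w(-10)) = 246*88 - (-651 + ((1/5)*(-10)**2)**2 - 22*(-10)**2/5) = 21648 - (-651 + ((1/5)*100)**2 - 22*100/5) = 21648 - (-651 + 20**2 - 22*20) = 21648 - (-651 + 400 - 440) = 21648 - 1*(-691) = 21648 + 691 = 22339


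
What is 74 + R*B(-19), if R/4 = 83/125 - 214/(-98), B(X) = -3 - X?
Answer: 1569538/6125 ≈ 256.25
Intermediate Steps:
R = 69768/6125 (R = 4*(83/125 - 214/(-98)) = 4*(83*(1/125) - 214*(-1/98)) = 4*(83/125 + 107/49) = 4*(17442/6125) = 69768/6125 ≈ 11.391)
74 + R*B(-19) = 74 + 69768*(-3 - 1*(-19))/6125 = 74 + 69768*(-3 + 19)/6125 = 74 + (69768/6125)*16 = 74 + 1116288/6125 = 1569538/6125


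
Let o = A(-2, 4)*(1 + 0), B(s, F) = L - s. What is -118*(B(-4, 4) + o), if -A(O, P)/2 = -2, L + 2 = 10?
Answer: -1888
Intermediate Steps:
L = 8 (L = -2 + 10 = 8)
B(s, F) = 8 - s
A(O, P) = 4 (A(O, P) = -2*(-2) = 4)
o = 4 (o = 4*(1 + 0) = 4*1 = 4)
-118*(B(-4, 4) + o) = -118*((8 - 1*(-4)) + 4) = -118*((8 + 4) + 4) = -118*(12 + 4) = -118*16 = -1888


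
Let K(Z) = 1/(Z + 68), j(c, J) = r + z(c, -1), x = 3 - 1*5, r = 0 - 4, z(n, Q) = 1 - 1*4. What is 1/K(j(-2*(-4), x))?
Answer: 61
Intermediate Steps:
z(n, Q) = -3 (z(n, Q) = 1 - 4 = -3)
r = -4
x = -2 (x = 3 - 5 = -2)
j(c, J) = -7 (j(c, J) = -4 - 3 = -7)
K(Z) = 1/(68 + Z)
1/K(j(-2*(-4), x)) = 1/(1/(68 - 7)) = 1/(1/61) = 61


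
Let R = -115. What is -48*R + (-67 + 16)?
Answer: 5469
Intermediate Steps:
-48*R + (-67 + 16) = -48*(-115) + (-67 + 16) = 5520 - 51 = 5469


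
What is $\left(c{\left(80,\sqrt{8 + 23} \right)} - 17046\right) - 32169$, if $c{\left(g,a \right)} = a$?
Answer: $-49215 + \sqrt{31} \approx -49209.0$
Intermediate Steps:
$\left(c{\left(80,\sqrt{8 + 23} \right)} - 17046\right) - 32169 = \left(\sqrt{8 + 23} - 17046\right) - 32169 = \left(\sqrt{31} - 17046\right) - 32169 = \left(-17046 + \sqrt{31}\right) - 32169 = -49215 + \sqrt{31}$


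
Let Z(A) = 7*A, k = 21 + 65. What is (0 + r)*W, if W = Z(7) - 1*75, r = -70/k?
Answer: 910/43 ≈ 21.163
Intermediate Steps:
k = 86
r = -35/43 (r = -70/86 = -70*1/86 = -35/43 ≈ -0.81395)
W = -26 (W = 7*7 - 1*75 = 49 - 75 = -26)
(0 + r)*W = (0 - 35/43)*(-26) = -35/43*(-26) = 910/43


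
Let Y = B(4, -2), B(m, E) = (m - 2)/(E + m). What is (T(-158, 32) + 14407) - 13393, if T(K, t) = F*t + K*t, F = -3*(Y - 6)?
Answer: -3562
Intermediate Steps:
B(m, E) = (-2 + m)/(E + m)
Y = 1 (Y = (-2 + 4)/(-2 + 4) = 2/2 = (½)*2 = 1)
F = 15 (F = -3*(1 - 6) = -3*(-5) = 15)
T(K, t) = 15*t + K*t
(T(-158, 32) + 14407) - 13393 = (32*(15 - 158) + 14407) - 13393 = (32*(-143) + 14407) - 13393 = (-4576 + 14407) - 13393 = 9831 - 13393 = -3562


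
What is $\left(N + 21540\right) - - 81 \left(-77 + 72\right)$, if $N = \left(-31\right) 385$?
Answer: $9200$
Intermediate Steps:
$N = -11935$
$\left(N + 21540\right) - - 81 \left(-77 + 72\right) = \left(-11935 + 21540\right) - - 81 \left(-77 + 72\right) = 9605 - \left(-81\right) \left(-5\right) = 9605 - 405 = 9200$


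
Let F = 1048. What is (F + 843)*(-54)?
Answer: -102114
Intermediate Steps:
(F + 843)*(-54) = (1048 + 843)*(-54) = 1891*(-54) = -102114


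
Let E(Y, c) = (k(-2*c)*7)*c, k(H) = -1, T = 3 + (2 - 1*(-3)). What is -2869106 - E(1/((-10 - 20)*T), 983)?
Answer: -2862225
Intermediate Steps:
T = 8 (T = 3 + (2 + 3) = 3 + 5 = 8)
E(Y, c) = -7*c (E(Y, c) = (-1*7)*c = -7*c)
-2869106 - E(1/((-10 - 20)*T), 983) = -2869106 - (-7)*983 = -2869106 - 1*(-6881) = -2869106 + 6881 = -2862225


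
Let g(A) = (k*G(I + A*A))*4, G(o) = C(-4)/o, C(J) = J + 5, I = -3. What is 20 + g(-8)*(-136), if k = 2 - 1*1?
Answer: 676/61 ≈ 11.082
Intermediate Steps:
C(J) = 5 + J
k = 1 (k = 2 - 1 = 1)
G(o) = 1/o (G(o) = (5 - 4)/o = 1/o)
g(A) = 4/(-3 + A**2) (g(A) = (1/(-3 + A*A))*4 = (1/(-3 + A**2))*4 = 4/(-3 + A**2))
20 + g(-8)*(-136) = 20 + (4/(-3 + (-8)**2))*(-136) = 20 + (4/(-3 + 64))*(-136) = 20 + (4/61)*(-136) = 20 - 544/61 = 676/61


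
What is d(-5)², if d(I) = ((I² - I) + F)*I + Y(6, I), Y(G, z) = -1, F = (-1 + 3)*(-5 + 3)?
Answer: 17161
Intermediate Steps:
F = -4 (F = 2*(-2) = -4)
d(I) = -1 + I*(-4 + I² - I) (d(I) = ((I² - I) - 4)*I - 1 = (-4 + I² - I)*I - 1 = I*(-4 + I² - I) - 1 = -1 + I*(-4 + I² - I))
d(-5)² = (-1 + (-5)³ - 1*(-5)² - 4*(-5))² = (-1 - 125 - 1*25 + 20)² = (-1 - 125 - 25 + 20)² = (-131)² = 17161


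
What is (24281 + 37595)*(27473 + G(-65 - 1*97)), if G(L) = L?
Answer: 1689895436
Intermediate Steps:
(24281 + 37595)*(27473 + G(-65 - 1*97)) = (24281 + 37595)*(27473 + (-65 - 1*97)) = 61876*(27473 + (-65 - 97)) = 61876*(27473 - 162) = 61876*27311 = 1689895436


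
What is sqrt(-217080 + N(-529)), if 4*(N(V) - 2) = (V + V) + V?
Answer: I*sqrt(869899)/2 ≈ 466.34*I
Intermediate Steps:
N(V) = 2 + 3*V/4 (N(V) = 2 + ((V + V) + V)/4 = 2 + (2*V + V)/4 = 2 + (3*V)/4 = 2 + 3*V/4)
sqrt(-217080 + N(-529)) = sqrt(-217080 + (2 + (3/4)*(-529))) = sqrt(-217080 + (2 - 1587/4)) = sqrt(-217080 - 1579/4) = sqrt(-869899/4) = I*sqrt(869899)/2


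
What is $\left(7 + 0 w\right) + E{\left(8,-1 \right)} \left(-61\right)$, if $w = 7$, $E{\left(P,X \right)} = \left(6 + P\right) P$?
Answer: $-6825$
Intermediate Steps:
$E{\left(P,X \right)} = P \left(6 + P\right)$
$\left(7 + 0 w\right) + E{\left(8,-1 \right)} \left(-61\right) = \left(7 + 0 \cdot 7\right) + 8 \left(6 + 8\right) \left(-61\right) = \left(7 + 0\right) + 8 \cdot 14 \left(-61\right) = 7 + 112 \left(-61\right) = 7 - 6832 = -6825$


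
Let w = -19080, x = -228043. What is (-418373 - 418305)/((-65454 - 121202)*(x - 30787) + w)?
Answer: -418339/24156076700 ≈ -1.7318e-5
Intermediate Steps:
(-418373 - 418305)/((-65454 - 121202)*(x - 30787) + w) = (-418373 - 418305)/((-65454 - 121202)*(-228043 - 30787) - 19080) = -836678/(-186656*(-258830) - 19080) = -836678/(48312172480 - 19080) = -836678/48312153400 = -836678*1/48312153400 = -418339/24156076700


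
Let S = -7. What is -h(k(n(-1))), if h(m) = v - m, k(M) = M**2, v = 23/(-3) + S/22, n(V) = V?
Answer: 593/66 ≈ 8.9848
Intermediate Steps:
v = -527/66 (v = 23/(-3) - 7/22 = 23*(-1/3) - 7*1/22 = -23/3 - 7/22 = -527/66 ≈ -7.9848)
h(m) = -527/66 - m
-h(k(n(-1))) = -(-527/66 - 1*(-1)**2) = -(-527/66 - 1*1) = -(-527/66 - 1) = -1*(-593/66) = 593/66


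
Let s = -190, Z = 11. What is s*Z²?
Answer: -22990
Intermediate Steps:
s*Z² = -190*11² = -190*121 = -22990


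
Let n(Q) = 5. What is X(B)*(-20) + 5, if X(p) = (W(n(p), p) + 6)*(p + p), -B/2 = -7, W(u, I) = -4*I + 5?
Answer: 25205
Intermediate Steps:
W(u, I) = 5 - 4*I
B = 14 (B = -2*(-7) = 14)
X(p) = 2*p*(11 - 4*p) (X(p) = ((5 - 4*p) + 6)*(p + p) = (11 - 4*p)*(2*p) = 2*p*(11 - 4*p))
X(B)*(-20) + 5 = (2*14*(11 - 4*14))*(-20) + 5 = (2*14*(11 - 56))*(-20) + 5 = (2*14*(-45))*(-20) + 5 = -1260*(-20) + 5 = 25200 + 5 = 25205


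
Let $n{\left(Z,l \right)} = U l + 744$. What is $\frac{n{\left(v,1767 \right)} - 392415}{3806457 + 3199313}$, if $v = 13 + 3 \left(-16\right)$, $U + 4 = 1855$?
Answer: $\frac{1439523}{3502885} \approx 0.41095$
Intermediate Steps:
$U = 1851$ ($U = -4 + 1855 = 1851$)
$v = -35$ ($v = 13 - 48 = -35$)
$n{\left(Z,l \right)} = 744 + 1851 l$ ($n{\left(Z,l \right)} = 1851 l + 744 = 744 + 1851 l$)
$\frac{n{\left(v,1767 \right)} - 392415}{3806457 + 3199313} = \frac{\left(744 + 1851 \cdot 1767\right) - 392415}{3806457 + 3199313} = \frac{\left(744 + 3270717\right) - 392415}{7005770} = \left(3271461 - 392415\right) \frac{1}{7005770} = 2879046 \cdot \frac{1}{7005770} = \frac{1439523}{3502885}$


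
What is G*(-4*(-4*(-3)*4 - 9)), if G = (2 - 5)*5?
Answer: 2340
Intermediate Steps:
G = -15 (G = -3*5 = -15)
G*(-4*(-4*(-3)*4 - 9)) = -(-60)*(-4*(-3)*4 - 9) = -(-60)*(12*4 - 9) = -(-60)*(48 - 9) = -(-60)*39 = -15*(-156) = 2340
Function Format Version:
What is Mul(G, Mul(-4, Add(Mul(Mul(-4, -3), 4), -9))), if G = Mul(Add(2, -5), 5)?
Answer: 2340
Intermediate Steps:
G = -15 (G = Mul(-3, 5) = -15)
Mul(G, Mul(-4, Add(Mul(Mul(-4, -3), 4), -9))) = Mul(-15, Mul(-4, Add(Mul(Mul(-4, -3), 4), -9))) = Mul(-15, Mul(-4, Add(Mul(12, 4), -9))) = Mul(-15, Mul(-4, Add(48, -9))) = Mul(-15, Mul(-4, 39)) = Mul(-15, -156) = 2340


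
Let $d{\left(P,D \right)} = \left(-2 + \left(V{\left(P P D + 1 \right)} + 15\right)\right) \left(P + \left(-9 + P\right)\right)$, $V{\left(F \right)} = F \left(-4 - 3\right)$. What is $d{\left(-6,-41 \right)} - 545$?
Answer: $-217643$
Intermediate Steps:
$V{\left(F \right)} = - 7 F$ ($V{\left(F \right)} = F \left(-7\right) = - 7 F$)
$d{\left(P,D \right)} = \left(-9 + 2 P\right) \left(6 - 7 D P^{2}\right)$ ($d{\left(P,D \right)} = \left(-2 - \left(-15 + 7 \left(P P D + 1\right)\right)\right) \left(P + \left(-9 + P\right)\right) = \left(-2 - \left(-15 + 7 \left(P^{2} D + 1\right)\right)\right) \left(-9 + 2 P\right) = \left(-2 - \left(-15 + 7 \left(D P^{2} + 1\right)\right)\right) \left(-9 + 2 P\right) = \left(-2 - \left(-15 + 7 \left(1 + D P^{2}\right)\right)\right) \left(-9 + 2 P\right) = \left(-2 + \left(\left(-7 - 7 D P^{2}\right) + 15\right)\right) \left(-9 + 2 P\right) = \left(-2 - \left(-8 + 7 D P^{2}\right)\right) \left(-9 + 2 P\right) = \left(6 - 7 D P^{2}\right) \left(-9 + 2 P\right) = \left(-9 + 2 P\right) \left(6 - 7 D P^{2}\right)$)
$d{\left(-6,-41 \right)} - 545 = \left(-54 + 12 \left(-6\right) - - 574 \left(-6\right)^{3} + 63 \left(-41\right) \left(-6\right)^{2}\right) - 545 = \left(-54 - 72 - \left(-574\right) \left(-216\right) + 63 \left(-41\right) 36\right) - 545 = \left(-54 - 72 - 123984 - 92988\right) - 545 = -217098 - 545 = -217643$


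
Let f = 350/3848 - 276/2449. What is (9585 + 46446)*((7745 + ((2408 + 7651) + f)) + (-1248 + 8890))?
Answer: 6718021324953657/4711876 ≈ 1.4258e+9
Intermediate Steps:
f = -102449/4711876 (f = 350*(1/3848) - 276*1/2449 = 175/1924 - 276/2449 = -102449/4711876 ≈ -0.021743)
(9585 + 46446)*((7745 + ((2408 + 7651) + f)) + (-1248 + 8890)) = (9585 + 46446)*((7745 + ((2408 + 7651) - 102449/4711876)) + (-1248 + 8890)) = 56031*((7745 + (10059 - 102449/4711876)) + 7642) = 56031*((7745 + 47396658235/4711876) + 7642) = 56031*(83890137855/4711876 + 7642) = 56031*(119898294247/4711876) = 6718021324953657/4711876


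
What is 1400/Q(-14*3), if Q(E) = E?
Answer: -100/3 ≈ -33.333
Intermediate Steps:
1400/Q(-14*3) = 1400/((-14*3)) = 1400/(-42) = 1400*(-1/42) = -100/3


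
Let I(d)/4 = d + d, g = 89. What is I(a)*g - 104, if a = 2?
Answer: 1320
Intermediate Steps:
I(d) = 8*d (I(d) = 4*(d + d) = 4*(2*d) = 8*d)
I(a)*g - 104 = (8*2)*89 - 104 = 16*89 - 104 = 1424 - 104 = 1320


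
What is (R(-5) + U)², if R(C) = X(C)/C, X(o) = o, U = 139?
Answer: 19600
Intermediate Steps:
R(C) = 1 (R(C) = C/C = 1)
(R(-5) + U)² = (1 + 139)² = 140² = 19600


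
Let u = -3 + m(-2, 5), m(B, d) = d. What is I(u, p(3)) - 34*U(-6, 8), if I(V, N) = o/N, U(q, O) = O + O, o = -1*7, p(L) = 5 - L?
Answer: -1095/2 ≈ -547.50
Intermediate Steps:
o = -7
U(q, O) = 2*O
u = 2 (u = -3 + 5 = 2)
I(V, N) = -7/N
I(u, p(3)) - 34*U(-6, 8) = -7/(5 - 1*3) - 68*8 = -7/(5 - 3) - 34*16 = -7/2 - 544 = -1095/2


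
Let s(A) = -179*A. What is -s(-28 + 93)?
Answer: 11635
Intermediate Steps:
-s(-28 + 93) = -(-179)*(-28 + 93) = -(-179)*65 = -1*(-11635) = 11635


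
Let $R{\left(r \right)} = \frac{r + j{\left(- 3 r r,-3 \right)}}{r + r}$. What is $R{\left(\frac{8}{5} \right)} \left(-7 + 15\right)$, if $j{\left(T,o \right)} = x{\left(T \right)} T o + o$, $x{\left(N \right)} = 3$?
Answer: $\frac{1693}{10} \approx 169.3$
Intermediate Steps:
$j{\left(T,o \right)} = o + 3 T o$ ($j{\left(T,o \right)} = 3 T o + o = o + 3 T o$)
$R{\left(r \right)} = \frac{-3 + r + 27 r^{2}}{2 r}$ ($R{\left(r \right)} = \frac{r - 3 \left(1 + 3 - 3 r r\right)}{r + r} = \frac{r - 3 \left(1 + 3 \left(- 3 r^{2}\right)\right)}{2 r} = \left(r - 3 \left(1 - 9 r^{2}\right)\right) \frac{1}{2 r} = \left(r + \left(-3 + 27 r^{2}\right)\right) \frac{1}{2 r} = \left(-3 + r + 27 r^{2}\right) \frac{1}{2 r} = \frac{-3 + r + 27 r^{2}}{2 r}$)
$R{\left(\frac{8}{5} \right)} \left(-7 + 15\right) = \frac{-3 + \frac{8}{5} + 27 \left(\frac{8}{5}\right)^{2}}{2 \cdot \frac{8}{5}} \left(-7 + 15\right) = \frac{-3 + 8 \cdot \frac{1}{5} + 27 \left(8 \cdot \frac{1}{5}\right)^{2}}{2 \cdot 8 \cdot \frac{1}{5}} \cdot 8 = \frac{-3 + \frac{8}{5} + 27 \left(\frac{8}{5}\right)^{2}}{2 \cdot \frac{8}{5}} \cdot 8 = \frac{1}{2} \cdot \frac{5}{8} \left(-3 + \frac{8}{5} + 27 \cdot \frac{64}{25}\right) 8 = \frac{1}{2} \cdot \frac{5}{8} \left(-3 + \frac{8}{5} + \frac{1728}{25}\right) 8 = \frac{1}{2} \cdot \frac{5}{8} \cdot \frac{1693}{25} \cdot 8 = \frac{1693}{80} \cdot 8 = \frac{1693}{10}$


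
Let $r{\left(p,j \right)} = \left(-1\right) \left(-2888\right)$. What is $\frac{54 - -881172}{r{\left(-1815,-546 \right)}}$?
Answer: $\frac{440613}{1444} \approx 305.13$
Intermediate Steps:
$r{\left(p,j \right)} = 2888$
$\frac{54 - -881172}{r{\left(-1815,-546 \right)}} = \frac{54 - -881172}{2888} = \left(54 + 881172\right) \frac{1}{2888} = 881226 \cdot \frac{1}{2888} = \frac{440613}{1444}$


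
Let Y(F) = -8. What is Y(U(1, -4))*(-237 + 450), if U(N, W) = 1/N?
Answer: -1704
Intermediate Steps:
Y(U(1, -4))*(-237 + 450) = -8*(-237 + 450) = -8*213 = -1704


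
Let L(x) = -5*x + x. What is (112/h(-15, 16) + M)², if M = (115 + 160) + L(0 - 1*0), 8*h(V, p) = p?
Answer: 109561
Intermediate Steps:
L(x) = -4*x
h(V, p) = p/8
M = 275 (M = (115 + 160) - 4*(0 - 1*0) = 275 - 4*(0 + 0) = 275 - 4*0 = 275 + 0 = 275)
(112/h(-15, 16) + M)² = (112/(((⅛)*16)) + 275)² = (112/2 + 275)² = (112*(½) + 275)² = (56 + 275)² = 331² = 109561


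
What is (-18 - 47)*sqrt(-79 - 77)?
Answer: -130*I*sqrt(39) ≈ -811.85*I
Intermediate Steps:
(-18 - 47)*sqrt(-79 - 77) = -130*I*sqrt(39)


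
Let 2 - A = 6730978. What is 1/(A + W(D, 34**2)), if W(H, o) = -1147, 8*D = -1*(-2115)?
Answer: -1/6732123 ≈ -1.4854e-7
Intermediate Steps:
D = 2115/8 (D = (-1*(-2115))/8 = (1/8)*2115 = 2115/8 ≈ 264.38)
A = -6730976 (A = 2 - 1*6730978 = 2 - 6730978 = -6730976)
1/(A + W(D, 34**2)) = 1/(-6730976 - 1147) = 1/(-6732123) = -1/6732123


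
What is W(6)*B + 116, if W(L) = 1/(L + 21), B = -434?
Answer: 2698/27 ≈ 99.926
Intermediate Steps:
W(L) = 1/(21 + L)
W(6)*B + 116 = -434/(21 + 6) + 116 = -434/27 + 116 = 2698/27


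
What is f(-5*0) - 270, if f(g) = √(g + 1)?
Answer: -269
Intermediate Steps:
f(g) = √(1 + g)
f(-5*0) - 270 = √(1 - 5*0) - 270 = √(1 + 0) - 270 = √1 - 270 = 1 - 270 = -269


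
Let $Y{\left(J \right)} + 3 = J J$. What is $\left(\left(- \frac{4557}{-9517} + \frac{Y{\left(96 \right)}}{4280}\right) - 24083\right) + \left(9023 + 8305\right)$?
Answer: $- \frac{8872342249}{1313960} \approx -6752.4$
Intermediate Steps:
$Y{\left(J \right)} = -3 + J^{2}$ ($Y{\left(J \right)} = -3 + J J = -3 + J^{2}$)
$\left(\left(- \frac{4557}{-9517} + \frac{Y{\left(96 \right)}}{4280}\right) - 24083\right) + \left(9023 + 8305\right) = \left(\left(- \frac{4557}{-9517} + \frac{-3 + 96^{2}}{4280}\right) - 24083\right) + \left(9023 + 8305\right) = \left(\left(\left(-4557\right) \left(- \frac{1}{9517}\right) + \left(-3 + 9216\right) \frac{1}{4280}\right) - 24083\right) + 17328 = \left(\left(\frac{147}{307} + 9213 \cdot \frac{1}{4280}\right) - 24083\right) + 17328 = \left(\left(\frac{147}{307} + \frac{9213}{4280}\right) - 24083\right) + 17328 = \left(\frac{3457551}{1313960} - 24083\right) + 17328 = - \frac{31640641129}{1313960} + 17328 = - \frac{8872342249}{1313960}$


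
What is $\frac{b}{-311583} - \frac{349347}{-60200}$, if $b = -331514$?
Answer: $\frac{128807729101}{18757296600} \approx 6.8671$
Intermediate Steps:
$\frac{b}{-311583} - \frac{349347}{-60200} = - \frac{331514}{-311583} - \frac{349347}{-60200} = \left(-331514\right) \left(- \frac{1}{311583}\right) - - \frac{349347}{60200} = \frac{331514}{311583} + \frac{349347}{60200} = \frac{128807729101}{18757296600}$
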